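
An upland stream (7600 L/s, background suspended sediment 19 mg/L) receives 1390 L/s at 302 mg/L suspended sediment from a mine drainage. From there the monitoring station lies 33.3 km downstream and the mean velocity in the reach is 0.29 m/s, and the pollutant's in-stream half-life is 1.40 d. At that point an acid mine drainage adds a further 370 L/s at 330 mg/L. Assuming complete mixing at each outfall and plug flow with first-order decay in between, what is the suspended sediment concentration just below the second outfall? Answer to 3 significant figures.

Flow-weighted average: C = (7600·19.00 + 1390·302.0) / 8990 = 564200/8990 = 62.76 mg/L; combined flow 8990 L/s.
Travel time t = 33.3·1000 / 0.29 = 114800 s = 31.90 h.
Half-life 1.40 d → k = ln 2 / 1.40 = 0.4951 d⁻¹.
Decay over the reach: 62.76·exp(−kt) = 62.76·0.5179 = 32.50 mg/L.
At the second outfall, C = (8990·32.50 + 370.0·330.0) / (8990 + 370.0) = 44.26 mg/L.

44.3 mg/L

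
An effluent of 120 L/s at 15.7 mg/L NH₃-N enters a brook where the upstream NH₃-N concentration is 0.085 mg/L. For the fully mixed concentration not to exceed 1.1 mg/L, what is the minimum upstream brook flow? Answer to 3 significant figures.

Set C_mix = 1.1: (Q·0.08500 + 120.0·15.70) / (Q + 120.0) = 1.1
→ Q = 120.0·(15.70 − 1.1)/(1.1 − 0.08500) = 1726 L/s.

1730 L/s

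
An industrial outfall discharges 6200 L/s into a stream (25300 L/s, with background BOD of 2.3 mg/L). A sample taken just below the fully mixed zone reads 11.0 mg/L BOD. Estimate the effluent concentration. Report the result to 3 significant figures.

Mass balance: 25300·2.300 + 6200·Cₑ = 31500·11.00
→ Cₑ = (31500·11.00 − 25300·2.300) / 6200 = 46.50 mg/L.

46.5 mg/L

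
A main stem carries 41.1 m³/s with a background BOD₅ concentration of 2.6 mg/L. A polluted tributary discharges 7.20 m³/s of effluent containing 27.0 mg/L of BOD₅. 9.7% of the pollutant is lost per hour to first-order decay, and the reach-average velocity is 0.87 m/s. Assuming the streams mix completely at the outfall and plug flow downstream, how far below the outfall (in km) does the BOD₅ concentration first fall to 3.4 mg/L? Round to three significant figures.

18.6 km

Conservation of mass: C = (41.10·2.600 + 7.200·27.00) / 48.30 = 301.3/48.30 = 6.237 mg/L.
9.7%/h lost → k = −ln(1 − 0.097) = 0.1020 h⁻¹.
Set 6.237·exp(−k·t) = 3.4 → t = ln(6.237/3.4)/k = 21410 s = 5.947 h.
Distance = v·t = 0.87·21410 = 18630 m = 18.63 km.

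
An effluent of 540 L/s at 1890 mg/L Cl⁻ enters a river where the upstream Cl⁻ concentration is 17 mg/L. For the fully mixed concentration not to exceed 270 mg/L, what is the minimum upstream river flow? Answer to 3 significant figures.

Set C_mix = 270: (Q·17.00 + 540.0·1890) / (Q + 540.0) = 270
→ Q = 540.0·(1890 − 270)/(270 − 17.00) = 3458 L/s.

3460 L/s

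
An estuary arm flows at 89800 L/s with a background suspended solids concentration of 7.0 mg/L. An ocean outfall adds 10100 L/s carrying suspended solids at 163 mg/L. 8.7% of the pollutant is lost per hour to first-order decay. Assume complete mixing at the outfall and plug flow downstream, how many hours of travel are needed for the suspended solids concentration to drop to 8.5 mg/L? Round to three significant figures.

10.8 h

Flow-weighted average: C = (89800·7.000 + 10100·163.0) / 99900 = 2275000/99900 = 22.77 mg/L.
8.7%/h lost → k = −ln(1 − 0.087) = 0.09102 h⁻¹.
22.77·exp(−k·t) = 8.5 → t = ln(22.77/8.5)/k = 38980 s = 10.83 h.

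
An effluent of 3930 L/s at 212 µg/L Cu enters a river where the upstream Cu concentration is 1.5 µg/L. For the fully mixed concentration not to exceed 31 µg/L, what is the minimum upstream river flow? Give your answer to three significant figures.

Set C_mix = 31: (Q·1.500 + 3930·212.0) / (Q + 3930) = 31
→ Q = 3930·(212.0 − 31)/(31 − 1.500) = 24110 L/s.

24100 L/s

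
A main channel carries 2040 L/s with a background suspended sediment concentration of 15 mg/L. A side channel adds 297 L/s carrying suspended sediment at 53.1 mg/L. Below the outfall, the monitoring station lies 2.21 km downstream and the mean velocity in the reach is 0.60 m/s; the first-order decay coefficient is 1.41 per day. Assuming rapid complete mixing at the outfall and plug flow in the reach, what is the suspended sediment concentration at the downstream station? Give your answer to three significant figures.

18.7 mg/L

Flow-weighted average: C = (2040·15.00 + 297.0·53.10) / 2337 = 46370/2337 = 19.84 mg/L.
Travel time t = 2.21·1000 / 0.60 = 3683 s = 1.023 h.
Decay over the reach: 19.84·exp(−kt) = 19.84·0.9417 = 18.68 mg/L.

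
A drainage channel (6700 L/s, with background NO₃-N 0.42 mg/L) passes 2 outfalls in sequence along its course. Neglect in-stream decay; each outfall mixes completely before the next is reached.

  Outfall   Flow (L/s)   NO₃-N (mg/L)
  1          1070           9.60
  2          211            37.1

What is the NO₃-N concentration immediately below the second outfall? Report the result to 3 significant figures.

After outfall 1: Q = 6700 + 1070 = 7770 L/s; C = (6700·0.4200 + 1070·9.600)/7770 = 1.684 mg/L.
After outfall 2: Q = 7770 + 211.0 = 7981 L/s; C = (7770·1.684 + 211.0·37.10)/7981 = 2.620 mg/L.

2.62 mg/L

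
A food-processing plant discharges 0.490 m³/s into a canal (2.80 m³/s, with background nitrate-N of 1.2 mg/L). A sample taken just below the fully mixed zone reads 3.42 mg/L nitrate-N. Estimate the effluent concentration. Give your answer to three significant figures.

Mass balance: 2.800·1.200 + 0.4900·Cₑ = 3.290·3.420
→ Cₑ = (3.290·3.420 − 2.800·1.200) / 0.4900 = 16.11 mg/L.

16.1 mg/L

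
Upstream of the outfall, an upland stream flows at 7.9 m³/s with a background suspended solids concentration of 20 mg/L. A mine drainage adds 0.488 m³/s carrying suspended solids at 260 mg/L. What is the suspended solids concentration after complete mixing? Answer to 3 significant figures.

34.0 mg/L

Mass balance: C = (7.900·20.00 + 0.4880·260.0) / 8.388 = 284.9/8.388 = 33.96 mg/L.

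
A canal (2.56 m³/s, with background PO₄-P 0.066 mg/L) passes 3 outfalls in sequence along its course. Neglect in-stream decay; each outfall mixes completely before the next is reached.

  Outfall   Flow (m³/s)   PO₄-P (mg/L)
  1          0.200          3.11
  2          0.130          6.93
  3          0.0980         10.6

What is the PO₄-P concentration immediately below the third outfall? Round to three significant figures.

0.914 mg/L

Outfall 1: combined Q = 2.760 m³/s; C = (2.560·0.06600 + 0.2000·3.110)/2.760 = 0.2866 mg/L.
Outfall 2: combined Q = 2.890 m³/s; C = (2.760·0.2866 + 0.1300·6.930)/2.890 = 0.5854 mg/L.
Outfall 3: combined Q = 2.988 m³/s; C = (2.890·0.5854 + 0.09800·10.60)/2.988 = 0.9139 mg/L.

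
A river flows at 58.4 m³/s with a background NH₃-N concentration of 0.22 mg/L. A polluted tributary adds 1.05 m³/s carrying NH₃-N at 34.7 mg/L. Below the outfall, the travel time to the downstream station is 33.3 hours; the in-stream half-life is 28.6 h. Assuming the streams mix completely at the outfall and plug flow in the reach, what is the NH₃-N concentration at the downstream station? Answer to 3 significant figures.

0.370 mg/L

Mixed concentration C = ΣQC/ΣQ = (58.40·0.2200 + 1.050·34.70) / 59.45 = 49.28/59.45 = 0.8290 mg/L.
Half-life 28.6 h → k = ln 2 / 28.6 = 0.02424 h⁻¹ = 0.5817 d⁻¹.
First-order decay: C = 0.8290·exp(−k·t) = 0.8290·0.4462 = 0.3699 mg/L.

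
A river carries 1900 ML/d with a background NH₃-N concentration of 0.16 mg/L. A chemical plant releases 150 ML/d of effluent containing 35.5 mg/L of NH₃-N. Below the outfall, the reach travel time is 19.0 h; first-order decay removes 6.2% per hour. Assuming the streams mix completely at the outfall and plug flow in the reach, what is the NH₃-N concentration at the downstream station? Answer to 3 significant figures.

Conservation of mass: C = (1900·0.1600 + 150.0·35.50) / 2050 = 5629/2050 = 2.746 mg/L.
6.2%/h lost → k = −ln(1 − 0.062) = 0.06401 h⁻¹.
Applying C = C₀e^(−kt): 2.746 × 0.2964 = 0.8138 mg/L.

0.814 mg/L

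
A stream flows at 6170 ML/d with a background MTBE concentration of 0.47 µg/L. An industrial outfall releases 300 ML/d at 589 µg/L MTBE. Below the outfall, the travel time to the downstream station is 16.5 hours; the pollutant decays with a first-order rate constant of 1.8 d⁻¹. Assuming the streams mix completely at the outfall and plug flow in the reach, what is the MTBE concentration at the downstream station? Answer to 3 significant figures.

Mixed concentration C = ΣQC/ΣQ = (6170·0.4700 + 300.0·589.0) / 6470 = 179600/6470 = 27.76 µg/L.
After decay, C = 27.76 × e^(−kt) = 27.76 × 0.2901 = 8.053 µg/L.

8.05 µg/L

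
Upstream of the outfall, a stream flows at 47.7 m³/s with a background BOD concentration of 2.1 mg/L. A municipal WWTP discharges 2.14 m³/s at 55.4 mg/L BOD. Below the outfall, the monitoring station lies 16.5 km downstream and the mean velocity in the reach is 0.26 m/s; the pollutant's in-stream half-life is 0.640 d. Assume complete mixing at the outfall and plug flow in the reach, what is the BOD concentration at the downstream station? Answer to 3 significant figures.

1.98 mg/L

Flow-weighted average: C = (47.70·2.100 + 2.140·55.40) / 49.84 = 218.7/49.84 = 4.389 mg/L.
Travel time t = 16.5·1000 / 0.26 = 63460 s = 17.63 h.
Half-life 0.640 d → k = ln 2 / 0.640 = 1.083 d⁻¹.
First-order decay: C = 4.389·exp(−k·t) = 4.389·0.4514 = 1.981 mg/L.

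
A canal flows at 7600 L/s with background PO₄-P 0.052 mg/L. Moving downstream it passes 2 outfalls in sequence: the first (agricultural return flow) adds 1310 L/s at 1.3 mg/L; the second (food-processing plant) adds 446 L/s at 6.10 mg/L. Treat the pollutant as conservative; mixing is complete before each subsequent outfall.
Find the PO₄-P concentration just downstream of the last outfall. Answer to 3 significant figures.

0.515 mg/L

Outfall 1: combined Q = 8910 L/s; C = (7600·0.05200 + 1310·1.300)/8910 = 0.2355 mg/L.
Outfall 2: combined Q = 9356 L/s; C = (8910·0.2355 + 446.0·6.100)/9356 = 0.5150 mg/L.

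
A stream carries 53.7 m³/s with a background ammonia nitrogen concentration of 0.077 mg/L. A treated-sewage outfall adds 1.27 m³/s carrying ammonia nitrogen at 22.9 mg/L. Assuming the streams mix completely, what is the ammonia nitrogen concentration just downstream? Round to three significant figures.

Mixed concentration C = ΣQC/ΣQ = (53.70·0.07700 + 1.270·22.90) / 54.97 = 33.22/54.97 = 0.6043 mg/L.

0.604 mg/L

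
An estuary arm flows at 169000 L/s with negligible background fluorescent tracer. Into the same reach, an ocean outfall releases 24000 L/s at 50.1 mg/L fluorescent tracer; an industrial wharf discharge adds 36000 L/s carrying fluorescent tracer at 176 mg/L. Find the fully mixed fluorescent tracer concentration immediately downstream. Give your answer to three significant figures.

Mixed concentration C = ΣQC/ΣQ = (169000·0 + 24000·50.10 + 36000·176.0) / 229000 = 7538000/229000 = 32.92 mg/L.

32.9 mg/L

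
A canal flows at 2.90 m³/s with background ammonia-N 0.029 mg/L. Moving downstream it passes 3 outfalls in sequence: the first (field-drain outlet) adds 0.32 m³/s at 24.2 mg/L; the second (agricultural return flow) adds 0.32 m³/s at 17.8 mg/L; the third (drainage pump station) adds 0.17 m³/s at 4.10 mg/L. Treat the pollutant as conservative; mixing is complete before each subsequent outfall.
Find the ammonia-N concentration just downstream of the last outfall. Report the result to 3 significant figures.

After outfall 1: Q = 2.900 + 0.3200 = 3.220 m³/s; C = (2.900·0.02900 + 0.3200·24.20)/3.220 = 2.431 mg/L.
After outfall 2: Q = 3.220 + 0.3200 = 3.540 m³/s; C = (3.220·2.431 + 0.3200·17.80)/3.540 = 3.820 mg/L.
After outfall 3: Q = 3.540 + 0.1700 = 3.710 m³/s; C = (3.540·3.820 + 0.1700·4.100)/3.710 = 3.833 mg/L.

3.83 mg/L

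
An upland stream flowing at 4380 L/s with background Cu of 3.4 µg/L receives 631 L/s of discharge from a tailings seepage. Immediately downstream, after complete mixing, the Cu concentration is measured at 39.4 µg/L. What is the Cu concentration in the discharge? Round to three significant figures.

Mass balance: 4380·3.400 + 631.0·Cₑ = 5011·39.40
→ Cₑ = (5011·39.40 − 4380·3.400) / 631.0 = 289.3 µg/L.

289 µg/L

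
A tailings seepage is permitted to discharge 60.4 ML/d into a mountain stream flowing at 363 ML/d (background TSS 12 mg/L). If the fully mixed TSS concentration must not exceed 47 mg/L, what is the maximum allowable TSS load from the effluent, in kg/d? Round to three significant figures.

15500 kg/d

Mass balance at the limit: 363.0·12.00 + 60.40·Cₑ = 423.4·47 → Cₑ = 257.3 mg/L.
60.40 ML/d = 0.6991 m³/s. Load = 0.6991 m³/s × 257.3 g/m³ × 86 400 s/d = 15540 kg/d.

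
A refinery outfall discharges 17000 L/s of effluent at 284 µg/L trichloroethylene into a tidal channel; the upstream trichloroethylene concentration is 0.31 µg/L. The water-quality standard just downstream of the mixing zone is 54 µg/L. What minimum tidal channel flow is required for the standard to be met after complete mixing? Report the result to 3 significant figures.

72800 L/s

Set C_mix = 54: (Q·0.3100 + 17000·284.0) / (Q + 17000) = 54
→ Q = 17000·(284.0 − 54)/(54 − 0.3100) = 72830 L/s.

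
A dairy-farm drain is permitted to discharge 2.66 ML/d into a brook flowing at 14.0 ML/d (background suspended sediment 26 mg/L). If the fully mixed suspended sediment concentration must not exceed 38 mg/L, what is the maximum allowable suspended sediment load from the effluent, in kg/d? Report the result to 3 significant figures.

Mass balance at the limit: 14.00·26.00 + 2.660·Cₑ = 16.66·38 → Cₑ = 101.2 mg/L.
2.660 ML/d = 0.03079 m³/s. Load = 0.03079 m³/s × 101.2 g/m³ × 86 400 s/d = 269.1 kg/d.

269 kg/d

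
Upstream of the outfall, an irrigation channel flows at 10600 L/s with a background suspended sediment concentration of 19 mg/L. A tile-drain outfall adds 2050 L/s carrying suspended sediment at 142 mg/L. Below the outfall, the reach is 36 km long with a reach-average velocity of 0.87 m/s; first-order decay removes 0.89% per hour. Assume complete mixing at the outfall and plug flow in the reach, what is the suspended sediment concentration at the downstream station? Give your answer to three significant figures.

35.1 mg/L

Mass balance: C = (10600·19.00 + 2050·142.0) / 12650 = 492500/12650 = 38.93 mg/L.
Travel time t = 36·1000 / 0.87 = 41380 s = 11.49 h.
0.89%/h lost → k = −ln(1 − 0.0089) = 0.008940 h⁻¹.
Applying C = C₀e^(−kt): 38.93 × 0.9023 = 35.13 mg/L.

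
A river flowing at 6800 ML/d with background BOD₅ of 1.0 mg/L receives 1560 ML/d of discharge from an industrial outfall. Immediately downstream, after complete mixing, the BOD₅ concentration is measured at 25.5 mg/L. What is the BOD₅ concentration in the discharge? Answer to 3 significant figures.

132 mg/L

Mass balance: 6800·1.000 + 1560·Cₑ = 8360·25.50
→ Cₑ = (8360·25.50 − 6800·1.000) / 1560 = 132.3 mg/L.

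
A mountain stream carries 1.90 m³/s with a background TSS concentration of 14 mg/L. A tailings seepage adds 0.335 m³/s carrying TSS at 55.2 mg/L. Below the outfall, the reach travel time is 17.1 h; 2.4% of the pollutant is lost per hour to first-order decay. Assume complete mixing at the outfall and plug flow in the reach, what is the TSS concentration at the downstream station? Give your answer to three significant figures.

13.3 mg/L

Flow-weighted average: C = (1.900·14.00 + 0.3350·55.20) / 2.235 = 45.09/2.235 = 20.18 mg/L.
2.4%/h lost → k = −ln(1 − 0.024) = 0.02429 h⁻¹.
Applying C = C₀e^(−kt): 20.18 × 0.6601 = 13.32 mg/L.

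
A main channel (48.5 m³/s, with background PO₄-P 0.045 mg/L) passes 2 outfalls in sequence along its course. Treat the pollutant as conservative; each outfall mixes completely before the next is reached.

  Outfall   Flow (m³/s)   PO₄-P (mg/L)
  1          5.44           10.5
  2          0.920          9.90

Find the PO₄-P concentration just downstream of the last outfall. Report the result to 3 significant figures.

1.25 mg/L

After outfall 1: Q = 48.50 + 5.440 = 53.94 m³/s; C = (48.50·0.04500 + 5.440·10.50)/53.94 = 1.099 mg/L.
After outfall 2: Q = 53.94 + 0.9200 = 54.86 m³/s; C = (53.94·1.099 + 0.9200·9.900)/54.86 = 1.247 mg/L.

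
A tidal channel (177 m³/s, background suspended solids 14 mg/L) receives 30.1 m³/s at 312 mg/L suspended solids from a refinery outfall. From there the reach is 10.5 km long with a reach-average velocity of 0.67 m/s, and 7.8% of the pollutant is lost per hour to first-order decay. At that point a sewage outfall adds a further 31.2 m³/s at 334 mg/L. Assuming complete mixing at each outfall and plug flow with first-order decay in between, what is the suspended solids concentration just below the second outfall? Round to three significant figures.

78.7 mg/L

Mass balance: C = (177.0·14.00 + 30.10·312.0) / 207.1 = 11870/207.1 = 57.31 mg/L; combined flow 207.1 m³/s.
Travel time t = 10.5·1000 / 0.67 = 15670 s = 4.353 h.
7.8%/h lost → k = −ln(1 − 0.078) = 0.08121 h⁻¹.
Decay over the reach: 57.31·exp(−kt) = 57.31·0.7022 = 40.24 mg/L.
At the second outfall, C = (207.1·40.24 + 31.20·334.0) / (207.1 + 31.20) = 78.71 mg/L.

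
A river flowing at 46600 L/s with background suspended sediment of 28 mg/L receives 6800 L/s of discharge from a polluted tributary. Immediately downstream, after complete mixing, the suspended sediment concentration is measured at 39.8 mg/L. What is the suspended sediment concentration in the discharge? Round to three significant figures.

121 mg/L

Mass balance: 46600·28.00 + 6800·Cₑ = 53400·39.80
→ Cₑ = (53400·39.80 − 46600·28.00) / 6800 = 120.7 mg/L.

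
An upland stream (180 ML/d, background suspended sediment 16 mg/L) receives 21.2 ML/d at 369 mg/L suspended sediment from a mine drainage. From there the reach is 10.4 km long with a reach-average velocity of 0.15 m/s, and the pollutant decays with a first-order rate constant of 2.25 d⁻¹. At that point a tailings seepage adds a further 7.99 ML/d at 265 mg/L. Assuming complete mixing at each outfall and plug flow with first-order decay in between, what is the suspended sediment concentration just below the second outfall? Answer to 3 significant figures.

18.5 mg/L

After mixing, C = (180.0·16.00 + 21.20·369.0) / 201.2 = 10700/201.2 = 53.19 mg/L; combined flow 201.2 ML/d.
Travel time t = 10.4·1000 / 0.15 = 69330 s = 19.26 h.
Decay over the reach: 53.19·exp(−kt) = 53.19·0.1644 = 8.744 mg/L.
Second outfall: C = (201.2·8.744 + 7.990·265.0)/209.2 = 18.53 mg/L.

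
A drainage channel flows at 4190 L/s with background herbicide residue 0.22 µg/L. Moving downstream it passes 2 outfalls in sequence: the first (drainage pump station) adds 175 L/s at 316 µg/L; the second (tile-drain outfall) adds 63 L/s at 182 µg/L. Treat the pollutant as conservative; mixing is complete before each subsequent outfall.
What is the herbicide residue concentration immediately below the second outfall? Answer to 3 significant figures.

Below outfall 1: Q → 4365 L/s, C = (4190·0.2200 + 175.0·316.0)/4365 = 12.88 µg/L.
Below outfall 2: Q → 4428 L/s, C = (4365·12.88 + 63.00·182.0)/4428 = 15.29 µg/L.

15.3 µg/L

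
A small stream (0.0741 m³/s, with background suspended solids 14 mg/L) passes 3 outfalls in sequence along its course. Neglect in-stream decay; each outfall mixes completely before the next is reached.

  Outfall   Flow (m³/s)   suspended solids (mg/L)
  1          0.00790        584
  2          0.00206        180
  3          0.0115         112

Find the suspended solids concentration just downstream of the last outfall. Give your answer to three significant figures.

76.5 mg/L

Outfall 1: combined Q = 0.08200 m³/s; C = (0.07410·14.00 + 0.007900·584.0)/0.08200 = 68.91 mg/L.
Outfall 2: combined Q = 0.08406 m³/s; C = (0.08200·68.91 + 0.002060·180.0)/0.08406 = 71.64 mg/L.
Outfall 3: combined Q = 0.09556 m³/s; C = (0.08406·71.64 + 0.01150·112.0)/0.09556 = 76.49 mg/L.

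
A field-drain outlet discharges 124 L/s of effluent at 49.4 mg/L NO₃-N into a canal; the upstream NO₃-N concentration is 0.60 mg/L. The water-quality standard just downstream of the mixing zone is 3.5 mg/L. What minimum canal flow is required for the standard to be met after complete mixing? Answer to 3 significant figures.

1960 L/s

Set C_mix = 3.5: (Q·0.6000 + 124.0·49.40) / (Q + 124.0) = 3.5
→ Q = 124.0·(49.40 − 3.5)/(3.5 − 0.6000) = 1963 L/s.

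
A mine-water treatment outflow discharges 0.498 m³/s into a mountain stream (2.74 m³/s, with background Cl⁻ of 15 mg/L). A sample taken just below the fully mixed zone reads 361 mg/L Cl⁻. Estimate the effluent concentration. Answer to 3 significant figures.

Mass balance: 2.740·15.00 + 0.4980·Cₑ = 3.238·361.0
→ Cₑ = (3.238·361.0 − 2.740·15.00) / 0.4980 = 2265 mg/L.

2260 mg/L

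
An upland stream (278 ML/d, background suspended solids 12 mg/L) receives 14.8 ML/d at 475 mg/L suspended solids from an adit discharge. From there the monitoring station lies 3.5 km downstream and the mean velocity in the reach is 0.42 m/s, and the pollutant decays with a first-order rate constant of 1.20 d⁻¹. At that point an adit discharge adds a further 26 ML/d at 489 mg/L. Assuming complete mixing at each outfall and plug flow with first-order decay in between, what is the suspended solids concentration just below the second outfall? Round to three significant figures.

68.8 mg/L

Mass balance: C = (278.0·12.00 + 14.80·475.0) / 292.8 = 10370/292.8 = 35.40 mg/L; combined flow 292.8 ML/d.
Travel time t = 3.5·1000 / 0.42 = 8333 s = 2.315 h.
After decay, C = 35.40 × e^(−kt) = 35.40 × 0.8907 = 31.53 mg/L.
Second outfall: C = (292.8·31.53 + 26.00·489.0)/318.8 = 68.84 mg/L.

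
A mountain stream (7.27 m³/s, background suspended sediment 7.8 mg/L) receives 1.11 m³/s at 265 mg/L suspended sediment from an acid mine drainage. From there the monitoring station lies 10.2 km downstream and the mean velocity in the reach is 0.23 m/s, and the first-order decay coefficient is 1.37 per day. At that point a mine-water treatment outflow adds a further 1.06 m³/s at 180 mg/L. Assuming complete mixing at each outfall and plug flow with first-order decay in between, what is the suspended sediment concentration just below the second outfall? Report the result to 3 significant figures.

38.6 mg/L

Mixed concentration C = ΣQC/ΣQ = (7.270·7.800 + 1.110·265.0) / 8.380 = 350.9/8.380 = 41.87 mg/L; combined flow 8.380 m³/s.
Travel time t = 10.2·1000 / 0.23 = 44350 s = 12.32 h.
Applying C = C₀e^(−kt): 41.87 × 0.4950 = 20.72 mg/L.
At the second outfall, C = (8.380·20.72 + 1.060·180.0) / (8.380 + 1.060) = 38.61 mg/L.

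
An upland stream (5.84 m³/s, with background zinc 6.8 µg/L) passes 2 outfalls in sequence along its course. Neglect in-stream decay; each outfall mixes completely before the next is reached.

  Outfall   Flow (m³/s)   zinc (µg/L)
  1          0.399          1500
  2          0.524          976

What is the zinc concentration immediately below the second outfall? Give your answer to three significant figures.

170 µg/L

Below outfall 1: Q → 6.239 m³/s, C = (5.840·6.800 + 0.3990·1500)/6.239 = 102.3 µg/L.
Below outfall 2: Q → 6.763 m³/s, C = (6.239·102.3 + 0.5240·976.0)/6.763 = 170.0 µg/L.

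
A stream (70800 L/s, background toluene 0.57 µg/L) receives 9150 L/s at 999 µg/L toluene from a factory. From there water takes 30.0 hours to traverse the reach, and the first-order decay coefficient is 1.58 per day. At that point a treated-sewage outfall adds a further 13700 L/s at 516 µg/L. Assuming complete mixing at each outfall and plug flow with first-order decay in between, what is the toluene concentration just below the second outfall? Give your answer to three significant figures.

89.1 µg/L

Mass balance: C = (70800·0.5700 + 9150·999.0) / 79950 = 9181000/79950 = 114.8 µg/L; combined flow 79950 L/s.
Applying C = C₀e^(−kt): 114.8 × 0.1388 = 15.93 µg/L.
Second outfall: C = (79950·15.93 + 13700·516.0)/93650 = 89.09 µg/L.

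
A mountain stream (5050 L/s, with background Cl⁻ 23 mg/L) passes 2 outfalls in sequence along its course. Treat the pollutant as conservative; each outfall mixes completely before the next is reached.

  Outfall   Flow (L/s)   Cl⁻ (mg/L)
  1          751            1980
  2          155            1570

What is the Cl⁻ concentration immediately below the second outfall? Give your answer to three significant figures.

Below outfall 1: Q → 5801 L/s, C = (5050·23.00 + 751.0·1980)/5801 = 276.4 mg/L.
Below outfall 2: Q → 5956 L/s, C = (5801·276.4 + 155.0·1570)/5956 = 310.0 mg/L.

310 mg/L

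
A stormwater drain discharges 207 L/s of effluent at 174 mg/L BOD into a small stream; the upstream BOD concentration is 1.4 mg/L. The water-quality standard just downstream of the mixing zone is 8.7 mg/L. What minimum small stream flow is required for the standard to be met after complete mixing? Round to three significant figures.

Set C_mix = 8.7: (Q·1.400 + 207.0·174.0) / (Q + 207.0) = 8.7
→ Q = 207.0·(174.0 − 8.7)/(8.7 − 1.400) = 4687 L/s.

4690 L/s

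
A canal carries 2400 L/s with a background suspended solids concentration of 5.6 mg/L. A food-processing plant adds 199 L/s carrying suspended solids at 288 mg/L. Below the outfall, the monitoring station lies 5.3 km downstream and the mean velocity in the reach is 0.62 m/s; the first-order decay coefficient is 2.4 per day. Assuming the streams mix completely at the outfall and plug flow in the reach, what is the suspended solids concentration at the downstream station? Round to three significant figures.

Mass balance: C = (2400·5.600 + 199.0·288.0) / 2599 = 70750/2599 = 27.22 mg/L.
Travel time t = 5.3·1000 / 0.62 = 8548 s = 2.375 h.
After decay, C = 27.22 × e^(−kt) = 27.22 × 0.7886 = 21.47 mg/L.

21.5 mg/L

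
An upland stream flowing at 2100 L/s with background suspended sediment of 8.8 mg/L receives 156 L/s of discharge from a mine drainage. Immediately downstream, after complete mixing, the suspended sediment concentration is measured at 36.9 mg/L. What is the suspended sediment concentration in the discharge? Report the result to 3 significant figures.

415 mg/L

Mass balance: 2100·8.800 + 156.0·Cₑ = 2256·36.90
→ Cₑ = (2256·36.90 − 2100·8.800) / 156.0 = 415.2 mg/L.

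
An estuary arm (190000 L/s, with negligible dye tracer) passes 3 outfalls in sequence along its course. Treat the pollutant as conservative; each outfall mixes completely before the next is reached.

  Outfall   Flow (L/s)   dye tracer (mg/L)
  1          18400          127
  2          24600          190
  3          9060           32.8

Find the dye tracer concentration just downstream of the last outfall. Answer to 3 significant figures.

30.2 mg/L

After outfall 1: Q = 190000 + 18400 = 208400 L/s; C = (190000·0 + 18400·127.0)/208400 = 11.21 mg/L.
After outfall 2: Q = 208400 + 24600 = 233000 L/s; C = (208400·11.21 + 24600·190.0)/233000 = 30.09 mg/L.
After outfall 3: Q = 233000 + 9060 = 242100 L/s; C = (233000·30.09 + 9060·32.80)/242100 = 30.19 mg/L.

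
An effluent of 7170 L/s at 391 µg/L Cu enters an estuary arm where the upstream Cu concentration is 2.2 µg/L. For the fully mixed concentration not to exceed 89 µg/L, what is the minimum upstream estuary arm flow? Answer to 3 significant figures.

24900 L/s

Set C_mix = 89: (Q·2.200 + 7170·391.0) / (Q + 7170) = 89
→ Q = 7170·(391.0 − 89)/(89 − 2.200) = 24950 L/s.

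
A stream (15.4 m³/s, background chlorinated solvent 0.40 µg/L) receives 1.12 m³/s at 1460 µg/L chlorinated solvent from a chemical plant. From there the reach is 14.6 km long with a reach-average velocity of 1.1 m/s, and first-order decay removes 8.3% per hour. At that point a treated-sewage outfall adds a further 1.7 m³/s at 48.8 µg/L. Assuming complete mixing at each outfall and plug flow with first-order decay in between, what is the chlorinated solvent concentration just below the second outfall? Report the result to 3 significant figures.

70.0 µg/L

Mass balance: C = (15.40·0.4000 + 1.120·1460) / 16.52 = 1641/16.52 = 99.36 µg/L; combined flow 16.52 m³/s.
Travel time t = 14.6·1000 / 1.1 = 13270 s = 3.687 h.
8.3%/h lost → k = −ln(1 − 0.083) = 0.08665 h⁻¹.
Decay over the reach: 99.36·exp(−kt) = 99.36·0.7265 = 72.19 µg/L.
At the second outfall, C = (16.52·72.19 + 1.700·48.80) / (16.52 + 1.700) = 70.00 µg/L.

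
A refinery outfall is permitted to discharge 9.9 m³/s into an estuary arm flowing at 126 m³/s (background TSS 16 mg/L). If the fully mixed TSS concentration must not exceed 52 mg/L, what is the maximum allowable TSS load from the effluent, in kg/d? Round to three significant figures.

Mass balance at the limit: 126.0·16.00 + 9.900·Cₑ = 135.9·52 → Cₑ = 510.2 mg/L.
Load = 9.900 m³/s × 510.2 g/m³ × 86 400 s/d = 436400 kg/d.

436000 kg/d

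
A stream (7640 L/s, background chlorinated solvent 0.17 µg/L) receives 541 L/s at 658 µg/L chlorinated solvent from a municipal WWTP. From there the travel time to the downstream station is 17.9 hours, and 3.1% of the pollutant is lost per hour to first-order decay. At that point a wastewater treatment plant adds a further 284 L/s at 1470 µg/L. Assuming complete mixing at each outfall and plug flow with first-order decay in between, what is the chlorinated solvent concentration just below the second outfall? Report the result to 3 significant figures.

73.3 µg/L

Mixed concentration C = ΣQC/ΣQ = (7640·0.1700 + 541.0·658.0) / 8181 = 357300/8181 = 43.67 µg/L; combined flow 8181 L/s.
3.1%/h lost → k = −ln(1 − 0.031) = 0.03149 h⁻¹.
Decay over the reach: 43.67·exp(−kt) = 43.67·0.5691 = 24.85 µg/L.
Second outfall: C = (8181·24.85 + 284.0·1470)/8465 = 73.34 µg/L.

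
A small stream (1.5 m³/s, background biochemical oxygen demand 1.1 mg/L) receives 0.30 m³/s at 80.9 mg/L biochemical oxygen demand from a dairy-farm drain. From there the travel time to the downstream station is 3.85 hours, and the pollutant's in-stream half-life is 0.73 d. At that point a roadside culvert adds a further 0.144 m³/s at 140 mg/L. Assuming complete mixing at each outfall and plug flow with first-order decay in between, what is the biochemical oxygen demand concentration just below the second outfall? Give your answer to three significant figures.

Mixed concentration C = ΣQC/ΣQ = (1.500·1.100 + 0.3000·80.90) / 1.800 = 25.92/1.800 = 14.40 mg/L; combined flow 1.800 m³/s.
Half-life 0.73 d → k = ln 2 / 0.73 = 0.9495 d⁻¹.
After decay, C = 14.40 × e^(−kt) = 14.40 × 0.8587 = 12.37 mg/L.
Second outfall: C = (1.800·12.37 + 0.1440·140.0)/1.944 = 21.82 mg/L.

21.8 mg/L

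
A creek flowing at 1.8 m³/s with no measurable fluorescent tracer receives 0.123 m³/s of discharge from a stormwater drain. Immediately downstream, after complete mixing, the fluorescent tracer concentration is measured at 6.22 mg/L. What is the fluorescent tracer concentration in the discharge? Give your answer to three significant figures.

97.2 mg/L

Mass balance: 1.800·0 + 0.1230·Cₑ = 1.923·6.220
→ Cₑ = (1.923·6.220 − 1.800·0) / 0.1230 = 97.24 mg/L.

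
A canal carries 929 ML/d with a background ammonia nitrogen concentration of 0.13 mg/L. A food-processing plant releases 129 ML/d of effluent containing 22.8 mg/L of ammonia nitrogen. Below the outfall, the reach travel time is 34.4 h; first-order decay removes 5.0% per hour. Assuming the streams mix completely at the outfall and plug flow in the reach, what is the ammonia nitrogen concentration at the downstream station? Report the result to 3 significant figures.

Mixed concentration C = ΣQC/ΣQ = (929.0·0.1300 + 129.0·22.80) / 1058 = 3062/1058 = 2.894 mg/L.
5.0%/h lost → k = −ln(1 − 0.05) = 0.05129 h⁻¹.
Applying C = C₀e^(−kt): 2.894 × 0.1713 = 0.4957 mg/L.

0.496 mg/L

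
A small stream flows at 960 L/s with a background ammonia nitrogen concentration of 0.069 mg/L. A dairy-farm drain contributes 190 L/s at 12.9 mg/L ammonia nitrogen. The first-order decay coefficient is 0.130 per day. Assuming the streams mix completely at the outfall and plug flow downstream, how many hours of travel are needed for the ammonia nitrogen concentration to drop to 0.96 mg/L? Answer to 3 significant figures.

Mixed concentration C = ΣQC/ΣQ = (960.0·0.06900 + 190.0·12.90) / 1150 = 2517/1150 = 2.189 mg/L.
2.189·exp(−k·t) = 0.96 → t = ln(2.189/0.96)/k = 547800 s = 152.2 h.

152 h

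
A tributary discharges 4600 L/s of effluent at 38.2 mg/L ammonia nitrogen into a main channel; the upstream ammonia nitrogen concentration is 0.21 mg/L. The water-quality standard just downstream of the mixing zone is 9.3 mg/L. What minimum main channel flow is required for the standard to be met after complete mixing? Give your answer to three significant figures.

Set C_mix = 9.3: (Q·0.2100 + 4600·38.20) / (Q + 4600) = 9.3
→ Q = 4600·(38.20 − 9.3)/(9.3 − 0.2100) = 14620 L/s.

14600 L/s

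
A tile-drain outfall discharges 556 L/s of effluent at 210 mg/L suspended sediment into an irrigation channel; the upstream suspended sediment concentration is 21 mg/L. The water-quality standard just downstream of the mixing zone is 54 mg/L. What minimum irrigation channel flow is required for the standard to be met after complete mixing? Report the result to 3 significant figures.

Set C_mix = 54: (Q·21.00 + 556.0·210.0) / (Q + 556.0) = 54
→ Q = 556.0·(210.0 − 54)/(54 − 21.00) = 2628 L/s.

2630 L/s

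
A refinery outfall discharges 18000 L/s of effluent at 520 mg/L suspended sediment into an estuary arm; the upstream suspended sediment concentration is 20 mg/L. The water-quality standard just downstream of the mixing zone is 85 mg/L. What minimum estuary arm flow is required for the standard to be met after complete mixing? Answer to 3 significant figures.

120000 L/s

Set C_mix = 85: (Q·20.00 + 18000·520.0) / (Q + 18000) = 85
→ Q = 18000·(520.0 − 85)/(85 − 20.00) = 120500 L/s.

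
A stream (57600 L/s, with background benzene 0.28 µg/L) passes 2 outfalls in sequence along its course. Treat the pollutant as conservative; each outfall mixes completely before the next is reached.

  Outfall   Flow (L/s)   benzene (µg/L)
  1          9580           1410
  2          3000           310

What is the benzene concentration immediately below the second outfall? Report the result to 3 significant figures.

Below outfall 1: Q → 67180 L/s, C = (57600·0.2800 + 9580·1410)/67180 = 201.3 µg/L.
Below outfall 2: Q → 70180 L/s, C = (67180·201.3 + 3000·310.0)/70180 = 206.0 µg/L.

206 µg/L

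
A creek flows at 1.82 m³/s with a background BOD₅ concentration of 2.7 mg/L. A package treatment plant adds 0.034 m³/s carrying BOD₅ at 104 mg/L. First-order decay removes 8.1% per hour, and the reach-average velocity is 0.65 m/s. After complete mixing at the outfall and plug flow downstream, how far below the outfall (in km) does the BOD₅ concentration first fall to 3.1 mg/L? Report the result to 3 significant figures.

10.7 km

Conservation of mass: C = (1.820·2.700 + 0.03400·104.0) / 1.854 = 8.450/1.854 = 4.558 mg/L.
8.1%/h lost → k = −ln(1 − 0.081) = 0.08447 h⁻¹.
Set 4.558·exp(−k·t) = 3.1 → t = ln(4.558/3.1)/k = 16430 s = 4.563 h.
Distance = v·t = 0.65·16430 = 10680 m = 10.68 km.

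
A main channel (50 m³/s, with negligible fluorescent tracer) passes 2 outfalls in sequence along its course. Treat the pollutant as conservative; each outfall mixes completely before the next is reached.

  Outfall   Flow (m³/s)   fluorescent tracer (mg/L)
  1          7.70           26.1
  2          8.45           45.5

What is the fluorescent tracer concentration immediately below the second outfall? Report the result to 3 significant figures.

8.85 mg/L

After outfall 1: Q = 50.00 + 7.700 = 57.70 m³/s; C = (50.00·0 + 7.700·26.10)/57.70 = 3.483 mg/L.
After outfall 2: Q = 57.70 + 8.450 = 66.15 m³/s; C = (57.70·3.483 + 8.450·45.50)/66.15 = 8.850 mg/L.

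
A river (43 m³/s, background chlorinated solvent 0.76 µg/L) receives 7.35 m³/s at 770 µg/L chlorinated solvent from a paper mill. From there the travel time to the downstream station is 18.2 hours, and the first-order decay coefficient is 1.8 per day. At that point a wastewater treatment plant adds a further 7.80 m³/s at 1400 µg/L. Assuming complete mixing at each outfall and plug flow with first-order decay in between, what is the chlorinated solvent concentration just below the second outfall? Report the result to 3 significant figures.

213 µg/L

Mass balance: C = (43.00·0.7600 + 7.350·770.0) / 50.35 = 5692/50.35 = 113.1 µg/L; combined flow 50.35 m³/s.
First-order decay: C = 113.1·exp(−k·t) = 113.1·0.2554 = 28.87 µg/L.
At the second outfall, C = (50.35·28.87 + 7.800·1400) / (50.35 + 7.800) = 212.8 µg/L.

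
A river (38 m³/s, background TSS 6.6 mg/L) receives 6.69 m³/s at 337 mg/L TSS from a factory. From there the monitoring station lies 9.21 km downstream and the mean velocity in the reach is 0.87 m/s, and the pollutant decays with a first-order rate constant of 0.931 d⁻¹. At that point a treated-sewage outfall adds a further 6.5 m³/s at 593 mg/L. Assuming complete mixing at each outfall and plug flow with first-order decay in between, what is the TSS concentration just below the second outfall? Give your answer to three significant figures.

119 mg/L

Conservation of mass: C = (38.00·6.600 + 6.690·337.0) / 44.69 = 2505/44.69 = 56.06 mg/L; combined flow 44.69 m³/s.
Travel time t = 9.21·1000 / 0.87 = 10590 s = 2.941 h.
Decay over the reach: 56.06·exp(−kt) = 56.06·0.8922 = 50.02 mg/L.
Second outfall: C = (44.69·50.02 + 6.500·593.0)/51.19 = 119.0 mg/L.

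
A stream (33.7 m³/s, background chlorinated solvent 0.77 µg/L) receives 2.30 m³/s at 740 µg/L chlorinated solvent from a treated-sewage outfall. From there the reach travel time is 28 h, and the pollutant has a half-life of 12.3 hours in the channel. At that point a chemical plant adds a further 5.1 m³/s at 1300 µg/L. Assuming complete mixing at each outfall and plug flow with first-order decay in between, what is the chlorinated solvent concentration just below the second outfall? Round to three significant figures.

Mixed concentration C = ΣQC/ΣQ = (33.70·0.7700 + 2.300·740.0) / 36.00 = 1728/36.00 = 48.00 µg/L; combined flow 36.00 m³/s.
Half-life 12.3 h → k = ln 2 / 12.3 = 0.05635 h⁻¹ = 1.352 d⁻¹.
After decay, C = 48.00 × e^(−kt) = 48.00 × 0.2064 = 9.907 µg/L.
At the second outfall, C = (36.00·9.907 + 5.100·1300) / (36.00 + 5.100) = 170.0 µg/L.

170 µg/L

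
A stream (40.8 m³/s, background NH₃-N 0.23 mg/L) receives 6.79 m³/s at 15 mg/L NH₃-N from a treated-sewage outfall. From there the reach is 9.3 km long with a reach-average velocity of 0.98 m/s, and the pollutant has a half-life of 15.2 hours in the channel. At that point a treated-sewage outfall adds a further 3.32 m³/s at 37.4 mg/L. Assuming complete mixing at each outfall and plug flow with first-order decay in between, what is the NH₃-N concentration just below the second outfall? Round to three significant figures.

4.38 mg/L

Flow-weighted average: C = (40.80·0.2300 + 6.790·15.00) / 47.59 = 111.2/47.59 = 2.337 mg/L; combined flow 47.59 m³/s.
Travel time t = 9.3·1000 / 0.98 = 9490 s = 2.636 h.
Half-life 15.2 h → k = ln 2 / 15.2 = 0.04560 h⁻¹ = 1.094 d⁻¹.
Applying C = C₀e^(−kt): 2.337 × 0.8867 = 2.073 mg/L.
At the second outfall, C = (47.59·2.073 + 3.320·37.40) / (47.59 + 3.320) = 4.376 mg/L.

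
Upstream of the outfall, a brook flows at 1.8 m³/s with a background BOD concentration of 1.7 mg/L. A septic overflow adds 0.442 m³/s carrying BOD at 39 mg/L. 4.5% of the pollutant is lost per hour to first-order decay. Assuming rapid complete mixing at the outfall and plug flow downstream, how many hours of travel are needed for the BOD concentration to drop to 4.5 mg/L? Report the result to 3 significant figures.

Conservation of mass: C = (1.800·1.700 + 0.4420·39.00) / 2.242 = 20.30/2.242 = 9.054 mg/L.
4.5%/h lost → k = −ln(1 − 0.045) = 0.04604 h⁻¹.
9.054·exp(−k·t) = 4.5 → t = ln(9.054/4.5)/k = 54660 s = 15.18 h.

15.2 h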